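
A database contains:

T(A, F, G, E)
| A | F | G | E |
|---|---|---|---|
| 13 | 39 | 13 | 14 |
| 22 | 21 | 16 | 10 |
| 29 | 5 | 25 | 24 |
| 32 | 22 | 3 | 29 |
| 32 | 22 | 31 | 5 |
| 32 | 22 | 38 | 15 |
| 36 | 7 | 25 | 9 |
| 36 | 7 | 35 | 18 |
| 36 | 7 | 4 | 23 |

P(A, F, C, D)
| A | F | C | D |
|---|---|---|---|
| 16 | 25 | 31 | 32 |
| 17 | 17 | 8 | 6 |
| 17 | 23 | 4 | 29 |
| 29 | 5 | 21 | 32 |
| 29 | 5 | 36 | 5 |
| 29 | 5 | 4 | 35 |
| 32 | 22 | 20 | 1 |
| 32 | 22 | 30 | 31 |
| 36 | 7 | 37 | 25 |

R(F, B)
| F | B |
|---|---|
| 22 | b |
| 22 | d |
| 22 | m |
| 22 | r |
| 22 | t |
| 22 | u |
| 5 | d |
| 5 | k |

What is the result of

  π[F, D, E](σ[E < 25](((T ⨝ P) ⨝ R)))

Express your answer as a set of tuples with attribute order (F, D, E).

{(22, 1, 15), (22, 1, 5), (22, 31, 15), (22, 31, 5), (5, 32, 24), (5, 35, 24), (5, 5, 24)}

T ⋈ P (natural join on A, F): {(29, 5, 25, 24, 21, 32), (29, 5, 25, 24, 36, 5), (29, 5, 25, 24, 4, 35), (32, 22, 3, 29, 20, 1), (32, 22, 3, 29, 30, 31), (32, 22, 31, 5, 20, 1), (32, 22, 31, 5, 30, 31), (32, 22, 38, 15, 20, 1), (32, 22, 38, 15, 30, 31), (36, 7, 25, 9, 37, 25), (36, 7, 35, 18, 37, 25), (36, 7, 4, 23, 37, 25)}
(T ⨝ P) ⋈ R (natural join on F): {(29, 5, 25, 24, 21, 32, d), (29, 5, 25, 24, 21, 32, k), (29, 5, 25, 24, 36, 5, d), (29, 5, 25, 24, 36, 5, k), (29, 5, 25, 24, 4, 35, d), (29, 5, 25, 24, 4, 35, k), (32, 22, 3, 29, 20, 1, b), (32, 22, 3, 29, 20, 1, d), (32, 22, 3, 29, 20, 1, m), (32, 22, 3, 29, 20, 1, r), (32, 22, 3, 29, 20, 1, t), (32, 22, 3, 29, 20, 1, u), (32, 22, 3, 29, 30, 31, b), (32, 22, 3, 29, 30, 31, d), (32, 22, 3, 29, 30, 31, m), (32, 22, 3, 29, 30, 31, r), (32, 22, 3, 29, 30, 31, t), (32, 22, 3, 29, 30, 31, u), (32, 22, 31, 5, 20, 1, b), (32, 22, 31, 5, 20, 1, d), (32, 22, 31, 5, 20, 1, m), (32, 22, 31, 5, 20, 1, r), (32, 22, 31, 5, 20, 1, t), (32, 22, 31, 5, 20, 1, u), (32, 22, 31, 5, 30, 31, b), (32, 22, 31, 5, 30, 31, d), (32, 22, 31, 5, 30, 31, m), (32, 22, 31, 5, 30, 31, r), (32, 22, 31, 5, 30, 31, t), (32, 22, 31, 5, 30, 31, u), (32, 22, 38, 15, 20, 1, b), (32, 22, 38, 15, 20, 1, d), (32, 22, 38, 15, 20, 1, m), (32, 22, 38, 15, 20, 1, r), (32, 22, 38, 15, 20, 1, t), (32, 22, 38, 15, 20, 1, u), (32, 22, 38, 15, 30, 31, b), (32, 22, 38, 15, 30, 31, d), (32, 22, 38, 15, 30, 31, m), (32, 22, 38, 15, 30, 31, r), (32, 22, 38, 15, 30, 31, t), (32, 22, 38, 15, 30, 31, u)}
σ[E < 25]: keep tuples satisfying E < 25 → {(29, 5, 25, 24, 21, 32, d), (29, 5, 25, 24, 21, 32, k), (29, 5, 25, 24, 36, 5, d), (29, 5, 25, 24, 36, 5, k), (29, 5, 25, 24, 4, 35, d), (29, 5, 25, 24, 4, 35, k), (32, 22, 31, 5, 20, 1, b), (32, 22, 31, 5, 20, 1, d), (32, 22, 31, 5, 20, 1, m), (32, 22, 31, 5, 20, 1, r), (32, 22, 31, 5, 20, 1, t), (32, 22, 31, 5, 20, 1, u), (32, 22, 31, 5, 30, 31, b), (32, 22, 31, 5, 30, 31, d), (32, 22, 31, 5, 30, 31, m), (32, 22, 31, 5, 30, 31, r), (32, 22, 31, 5, 30, 31, t), (32, 22, 31, 5, 30, 31, u), (32, 22, 38, 15, 20, 1, b), (32, 22, 38, 15, 20, 1, d), (32, 22, 38, 15, 20, 1, m), (32, 22, 38, 15, 20, 1, r), (32, 22, 38, 15, 20, 1, t), (32, 22, 38, 15, 20, 1, u), (32, 22, 38, 15, 30, 31, b), (32, 22, 38, 15, 30, 31, d), (32, 22, 38, 15, 30, 31, m), (32, 22, 38, 15, 30, 31, r), (32, 22, 38, 15, 30, 31, t), (32, 22, 38, 15, 30, 31, u)}
π[F, D, E]: project onto (F, D, E) (23 duplicate(s) eliminated) → {(22, 1, 15), (22, 1, 5), (22, 31, 15), (22, 31, 5), (5, 32, 24), (5, 35, 24), (5, 5, 24)}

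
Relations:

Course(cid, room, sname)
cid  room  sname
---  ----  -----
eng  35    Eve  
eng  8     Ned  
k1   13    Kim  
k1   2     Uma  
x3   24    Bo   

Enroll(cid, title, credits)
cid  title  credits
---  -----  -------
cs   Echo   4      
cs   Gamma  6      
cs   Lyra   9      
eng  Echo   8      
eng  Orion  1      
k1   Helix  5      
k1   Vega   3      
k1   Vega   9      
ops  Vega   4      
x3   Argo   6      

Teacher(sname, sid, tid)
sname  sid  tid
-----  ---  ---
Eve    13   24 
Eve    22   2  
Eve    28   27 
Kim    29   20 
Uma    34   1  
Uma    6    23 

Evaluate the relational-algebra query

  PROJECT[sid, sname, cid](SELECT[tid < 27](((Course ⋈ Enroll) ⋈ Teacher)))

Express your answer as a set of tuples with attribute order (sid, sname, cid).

{(13, Eve, eng), (22, Eve, eng), (29, Kim, k1), (34, Uma, k1), (6, Uma, k1)}

Joining Course and Enroll on cid yields {(eng, 35, Eve, Echo, 8), (eng, 35, Eve, Orion, 1), (eng, 8, Ned, Echo, 8), (eng, 8, Ned, Orion, 1), (k1, 13, Kim, Helix, 5), (k1, 13, Kim, Vega, 3), (k1, 13, Kim, Vega, 9), (k1, 2, Uma, Helix, 5), (k1, 2, Uma, Vega, 3), (k1, 2, Uma, Vega, 9), (x3, 24, Bo, Argo, 6)}.
Joining (Course ⋈ Enroll) and Teacher on sname yields {(eng, 35, Eve, Echo, 8, 13, 24), (eng, 35, Eve, Echo, 8, 22, 2), (eng, 35, Eve, Echo, 8, 28, 27), (eng, 35, Eve, Orion, 1, 13, 24), (eng, 35, Eve, Orion, 1, 22, 2), (eng, 35, Eve, Orion, 1, 28, 27), (k1, 13, Kim, Helix, 5, 29, 20), (k1, 13, Kim, Vega, 3, 29, 20), (k1, 13, Kim, Vega, 9, 29, 20), (k1, 2, Uma, Helix, 5, 34, 1), (k1, 2, Uma, Helix, 5, 6, 23), (k1, 2, Uma, Vega, 3, 34, 1), (k1, 2, Uma, Vega, 3, 6, 23), (k1, 2, Uma, Vega, 9, 34, 1), (k1, 2, Uma, Vega, 9, 6, 23)}.
Apply σ_{tid < 27}; surviving tuples: {(eng, 35, Eve, Echo, 8, 13, 24), (eng, 35, Eve, Echo, 8, 22, 2), (eng, 35, Eve, Orion, 1, 13, 24), (eng, 35, Eve, Orion, 1, 22, 2), (k1, 13, Kim, Helix, 5, 29, 20), (k1, 13, Kim, Vega, 3, 29, 20), (k1, 13, Kim, Vega, 9, 29, 20), (k1, 2, Uma, Helix, 5, 34, 1), (k1, 2, Uma, Helix, 5, 6, 23), (k1, 2, Uma, Vega, 3, 34, 1), (k1, 2, Uma, Vega, 3, 6, 23), (k1, 2, Uma, Vega, 9, 34, 1), (k1, 2, Uma, Vega, 9, 6, 23)}
Projecting to sid, sname, cid (8 duplicate(s) eliminated): {(13, Eve, eng), (22, Eve, eng), (29, Kim, k1), (34, Uma, k1), (6, Uma, k1)}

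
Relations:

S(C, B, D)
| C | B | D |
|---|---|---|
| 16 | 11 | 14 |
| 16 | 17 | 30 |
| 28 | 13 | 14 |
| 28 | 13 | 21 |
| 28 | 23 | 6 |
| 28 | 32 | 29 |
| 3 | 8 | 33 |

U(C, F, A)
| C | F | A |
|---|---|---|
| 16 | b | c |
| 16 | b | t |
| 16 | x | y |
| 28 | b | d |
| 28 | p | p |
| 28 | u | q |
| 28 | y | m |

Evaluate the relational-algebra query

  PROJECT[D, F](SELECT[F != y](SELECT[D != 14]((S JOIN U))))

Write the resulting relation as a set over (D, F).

{(21, b), (21, p), (21, u), (29, b), (29, p), (29, u), (30, b), (30, x), (6, b), (6, p), (6, u)}

S ⋈ U (natural join on C): {(16, 11, 14, b, c), (16, 11, 14, b, t), (16, 11, 14, x, y), (16, 17, 30, b, c), (16, 17, 30, b, t), (16, 17, 30, x, y), (28, 13, 14, b, d), (28, 13, 14, p, p), (28, 13, 14, u, q), (28, 13, 14, y, m), (28, 13, 21, b, d), (28, 13, 21, p, p), (28, 13, 21, u, q), (28, 13, 21, y, m), (28, 23, 6, b, d), (28, 23, 6, p, p), (28, 23, 6, u, q), (28, 23, 6, y, m), (28, 32, 29, b, d), (28, 32, 29, p, p), (28, 32, 29, u, q), (28, 32, 29, y, m)}
σ[D != 14]: keep tuples satisfying D != 14 → {(16, 17, 30, b, c), (16, 17, 30, b, t), (16, 17, 30, x, y), (28, 13, 21, b, d), (28, 13, 21, p, p), (28, 13, 21, u, q), (28, 13, 21, y, m), (28, 23, 6, b, d), (28, 23, 6, p, p), (28, 23, 6, u, q), (28, 23, 6, y, m), (28, 32, 29, b, d), (28, 32, 29, p, p), (28, 32, 29, u, q), (28, 32, 29, y, m)}
σ[F != y]: keep tuples satisfying F != y → {(16, 17, 30, b, c), (16, 17, 30, b, t), (16, 17, 30, x, y), (28, 13, 21, b, d), (28, 13, 21, p, p), (28, 13, 21, u, q), (28, 23, 6, b, d), (28, 23, 6, p, p), (28, 23, 6, u, q), (28, 32, 29, b, d), (28, 32, 29, p, p), (28, 32, 29, u, q)}
Projecting to D, F (1 duplicate(s) eliminated): {(21, b), (21, p), (21, u), (29, b), (29, p), (29, u), (30, b), (30, x), (6, b), (6, p), (6, u)}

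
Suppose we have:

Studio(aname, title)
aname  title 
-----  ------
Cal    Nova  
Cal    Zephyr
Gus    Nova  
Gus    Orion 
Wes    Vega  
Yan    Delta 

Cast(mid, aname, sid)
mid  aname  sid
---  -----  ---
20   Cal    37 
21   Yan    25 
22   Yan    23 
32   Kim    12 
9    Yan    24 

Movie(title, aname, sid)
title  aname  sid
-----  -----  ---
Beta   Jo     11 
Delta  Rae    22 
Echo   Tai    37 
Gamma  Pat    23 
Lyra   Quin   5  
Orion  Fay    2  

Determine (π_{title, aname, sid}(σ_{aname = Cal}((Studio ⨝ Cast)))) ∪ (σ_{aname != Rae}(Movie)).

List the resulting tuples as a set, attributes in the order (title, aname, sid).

Studio ⋈ Cast (natural join on aname): {(Cal, Nova, 20, 37), (Cal, Zephyr, 20, 37), (Yan, Delta, 21, 25), (Yan, Delta, 22, 23), (Yan, Delta, 9, 24)}
Apply σ_{aname = Cal}; surviving tuples: {(Cal, Nova, 20, 37), (Cal, Zephyr, 20, 37)}
Projecting to title, aname, sid: {(Nova, Cal, 37), (Zephyr, Cal, 37)}
Apply σ_{aname != Rae}; surviving tuples: {(Beta, Jo, 11), (Echo, Tai, 37), (Gamma, Pat, 23), (Lyra, Quin, 5), (Orion, Fay, 2)}
Union: {(Nova, Cal, 37), (Zephyr, Cal, 37)} with {(Beta, Jo, 11), (Echo, Tai, 37), (Gamma, Pat, 23), (Lyra, Quin, 5), (Orion, Fay, 2)} → {(Beta, Jo, 11), (Echo, Tai, 37), (Gamma, Pat, 23), (Lyra, Quin, 5), (Nova, Cal, 37), (Orion, Fay, 2), (Zephyr, Cal, 37)}

{(Beta, Jo, 11), (Echo, Tai, 37), (Gamma, Pat, 23), (Lyra, Quin, 5), (Nova, Cal, 37), (Orion, Fay, 2), (Zephyr, Cal, 37)}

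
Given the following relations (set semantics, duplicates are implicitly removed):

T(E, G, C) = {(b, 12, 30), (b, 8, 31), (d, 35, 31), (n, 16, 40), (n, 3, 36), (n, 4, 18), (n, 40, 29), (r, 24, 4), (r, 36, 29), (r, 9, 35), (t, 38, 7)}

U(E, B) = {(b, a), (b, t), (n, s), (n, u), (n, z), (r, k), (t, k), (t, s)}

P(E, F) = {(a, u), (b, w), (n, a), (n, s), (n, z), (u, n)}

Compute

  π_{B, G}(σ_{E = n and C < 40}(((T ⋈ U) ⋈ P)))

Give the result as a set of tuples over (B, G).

Joining T and U on E yields {(b, 12, 30, a), (b, 12, 30, t), (b, 8, 31, a), (b, 8, 31, t), (n, 16, 40, s), (n, 16, 40, u), (n, 16, 40, z), (n, 3, 36, s), (n, 3, 36, u), (n, 3, 36, z), (n, 4, 18, s), (n, 4, 18, u), (n, 4, 18, z), (n, 40, 29, s), (n, 40, 29, u), (n, 40, 29, z), (r, 24, 4, k), (r, 36, 29, k), (r, 9, 35, k), (t, 38, 7, k), (t, 38, 7, s)}.
Joining (T ⋈ U) and P on E yields {(b, 12, 30, a, w), (b, 12, 30, t, w), (b, 8, 31, a, w), (b, 8, 31, t, w), (n, 16, 40, s, a), (n, 16, 40, s, s), (n, 16, 40, s, z), (n, 16, 40, u, a), (n, 16, 40, u, s), (n, 16, 40, u, z), (n, 16, 40, z, a), (n, 16, 40, z, s), (n, 16, 40, z, z), (n, 3, 36, s, a), (n, 3, 36, s, s), (n, 3, 36, s, z), (n, 3, 36, u, a), (n, 3, 36, u, s), (n, 3, 36, u, z), (n, 3, 36, z, a), (n, 3, 36, z, s), (n, 3, 36, z, z), (n, 4, 18, s, a), (n, 4, 18, s, s), (n, 4, 18, s, z), (n, 4, 18, u, a), (n, 4, 18, u, s), (n, 4, 18, u, z), (n, 4, 18, z, a), (n, 4, 18, z, s), (n, 4, 18, z, z), (n, 40, 29, s, a), (n, 40, 29, s, s), (n, 40, 29, s, z), (n, 40, 29, u, a), (n, 40, 29, u, s), (n, 40, 29, u, z), (n, 40, 29, z, a), (n, 40, 29, z, s), (n, 40, 29, z, z)}.
σ[E = n and C < 40]: keep tuples satisfying E = n and C < 40 → {(n, 3, 36, s, a), (n, 3, 36, s, s), (n, 3, 36, s, z), (n, 3, 36, u, a), (n, 3, 36, u, s), (n, 3, 36, u, z), (n, 3, 36, z, a), (n, 3, 36, z, s), (n, 3, 36, z, z), (n, 4, 18, s, a), (n, 4, 18, s, s), (n, 4, 18, s, z), (n, 4, 18, u, a), (n, 4, 18, u, s), (n, 4, 18, u, z), (n, 4, 18, z, a), (n, 4, 18, z, s), (n, 4, 18, z, z), (n, 40, 29, s, a), (n, 40, 29, s, s), (n, 40, 29, s, z), (n, 40, 29, u, a), (n, 40, 29, u, s), (n, 40, 29, u, z), (n, 40, 29, z, a), (n, 40, 29, z, s), (n, 40, 29, z, z)}
π_{B, G} gives {(s, 3), (s, 4), (s, 40), (u, 3), (u, 4), (u, 40), (z, 3), (z, 4), (z, 40)} (18 duplicate(s) eliminated).

{(s, 3), (s, 4), (s, 40), (u, 3), (u, 4), (u, 40), (z, 3), (z, 4), (z, 40)}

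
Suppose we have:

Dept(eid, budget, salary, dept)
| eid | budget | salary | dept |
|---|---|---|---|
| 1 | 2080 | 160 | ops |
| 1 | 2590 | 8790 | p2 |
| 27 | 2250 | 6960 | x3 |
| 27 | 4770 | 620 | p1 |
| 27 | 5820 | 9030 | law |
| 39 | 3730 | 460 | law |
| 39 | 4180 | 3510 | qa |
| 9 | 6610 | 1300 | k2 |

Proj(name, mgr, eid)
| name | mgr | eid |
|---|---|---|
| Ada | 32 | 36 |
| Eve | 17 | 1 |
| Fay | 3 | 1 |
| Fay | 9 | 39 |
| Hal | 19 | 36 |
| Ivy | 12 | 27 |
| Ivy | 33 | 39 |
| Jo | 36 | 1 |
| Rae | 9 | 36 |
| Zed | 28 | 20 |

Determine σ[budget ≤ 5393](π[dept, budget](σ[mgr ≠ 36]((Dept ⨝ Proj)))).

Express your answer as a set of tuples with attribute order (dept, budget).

{(law, 3730), (ops, 2080), (p1, 4770), (p2, 2590), (qa, 4180), (x3, 2250)}

Natural join on eid: {(1, 2080, 160, ops, Eve, 17), (1, 2080, 160, ops, Fay, 3), (1, 2080, 160, ops, Jo, 36), (1, 2590, 8790, p2, Eve, 17), (1, 2590, 8790, p2, Fay, 3), (1, 2590, 8790, p2, Jo, 36), (27, 2250, 6960, x3, Ivy, 12), (27, 4770, 620, p1, Ivy, 12), (27, 5820, 9030, law, Ivy, 12), (39, 3730, 460, law, Fay, 9), (39, 3730, 460, law, Ivy, 33), (39, 4180, 3510, qa, Fay, 9), (39, 4180, 3510, qa, Ivy, 33)}
Selection mgr ≠ 36: {(1, 2080, 160, ops, Eve, 17), (1, 2080, 160, ops, Fay, 3), (1, 2590, 8790, p2, Eve, 17), (1, 2590, 8790, p2, Fay, 3), (27, 2250, 6960, x3, Ivy, 12), (27, 4770, 620, p1, Ivy, 12), (27, 5820, 9030, law, Ivy, 12), (39, 3730, 460, law, Fay, 9), (39, 3730, 460, law, Ivy, 33), (39, 4180, 3510, qa, Fay, 9), (39, 4180, 3510, qa, Ivy, 33)}
Keep only column(s) dept, budget (4 duplicate(s) eliminated): {(law, 3730), (law, 5820), (ops, 2080), (p1, 4770), (p2, 2590), (qa, 4180), (x3, 2250)}
Selection budget ≤ 5393: {(law, 3730), (ops, 2080), (p1, 4770), (p2, 2590), (qa, 4180), (x3, 2250)}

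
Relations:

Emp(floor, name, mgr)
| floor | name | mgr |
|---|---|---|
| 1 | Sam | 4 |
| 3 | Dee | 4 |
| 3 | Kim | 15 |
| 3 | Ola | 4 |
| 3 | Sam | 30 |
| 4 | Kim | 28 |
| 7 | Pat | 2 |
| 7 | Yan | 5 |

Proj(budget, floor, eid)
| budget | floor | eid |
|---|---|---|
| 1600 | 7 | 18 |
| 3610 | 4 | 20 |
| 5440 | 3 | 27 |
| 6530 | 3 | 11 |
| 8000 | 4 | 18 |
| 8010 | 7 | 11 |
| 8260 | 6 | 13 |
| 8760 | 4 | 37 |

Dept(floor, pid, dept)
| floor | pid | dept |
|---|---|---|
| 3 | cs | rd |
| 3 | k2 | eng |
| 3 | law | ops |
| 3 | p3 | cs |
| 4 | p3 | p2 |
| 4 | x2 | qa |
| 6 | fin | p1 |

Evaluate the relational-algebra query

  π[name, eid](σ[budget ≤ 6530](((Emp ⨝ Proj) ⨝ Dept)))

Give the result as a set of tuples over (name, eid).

Joining Emp and Proj on floor yields {(3, Dee, 4, 5440, 27), (3, Dee, 4, 6530, 11), (3, Kim, 15, 5440, 27), (3, Kim, 15, 6530, 11), (3, Ola, 4, 5440, 27), (3, Ola, 4, 6530, 11), (3, Sam, 30, 5440, 27), (3, Sam, 30, 6530, 11), (4, Kim, 28, 3610, 20), (4, Kim, 28, 8000, 18), (4, Kim, 28, 8760, 37), (7, Pat, 2, 1600, 18), (7, Pat, 2, 8010, 11), (7, Yan, 5, 1600, 18), (7, Yan, 5, 8010, 11)}.
Joining (Emp ⨝ Proj) and Dept on floor yields {(3, Dee, 4, 5440, 27, cs, rd), (3, Dee, 4, 5440, 27, k2, eng), (3, Dee, 4, 5440, 27, law, ops), (3, Dee, 4, 5440, 27, p3, cs), (3, Dee, 4, 6530, 11, cs, rd), (3, Dee, 4, 6530, 11, k2, eng), (3, Dee, 4, 6530, 11, law, ops), (3, Dee, 4, 6530, 11, p3, cs), (3, Kim, 15, 5440, 27, cs, rd), (3, Kim, 15, 5440, 27, k2, eng), (3, Kim, 15, 5440, 27, law, ops), (3, Kim, 15, 5440, 27, p3, cs), (3, Kim, 15, 6530, 11, cs, rd), (3, Kim, 15, 6530, 11, k2, eng), (3, Kim, 15, 6530, 11, law, ops), (3, Kim, 15, 6530, 11, p3, cs), (3, Ola, 4, 5440, 27, cs, rd), (3, Ola, 4, 5440, 27, k2, eng), (3, Ola, 4, 5440, 27, law, ops), (3, Ola, 4, 5440, 27, p3, cs), (3, Ola, 4, 6530, 11, cs, rd), (3, Ola, 4, 6530, 11, k2, eng), (3, Ola, 4, 6530, 11, law, ops), (3, Ola, 4, 6530, 11, p3, cs), (3, Sam, 30, 5440, 27, cs, rd), (3, Sam, 30, 5440, 27, k2, eng), (3, Sam, 30, 5440, 27, law, ops), (3, Sam, 30, 5440, 27, p3, cs), (3, Sam, 30, 6530, 11, cs, rd), (3, Sam, 30, 6530, 11, k2, eng), (3, Sam, 30, 6530, 11, law, ops), (3, Sam, 30, 6530, 11, p3, cs), (4, Kim, 28, 3610, 20, p3, p2), (4, Kim, 28, 3610, 20, x2, qa), (4, Kim, 28, 8000, 18, p3, p2), (4, Kim, 28, 8000, 18, x2, qa), (4, Kim, 28, 8760, 37, p3, p2), (4, Kim, 28, 8760, 37, x2, qa)}.
Selection budget ≤ 6530: {(3, Dee, 4, 5440, 27, cs, rd), (3, Dee, 4, 5440, 27, k2, eng), (3, Dee, 4, 5440, 27, law, ops), (3, Dee, 4, 5440, 27, p3, cs), (3, Dee, 4, 6530, 11, cs, rd), (3, Dee, 4, 6530, 11, k2, eng), (3, Dee, 4, 6530, 11, law, ops), (3, Dee, 4, 6530, 11, p3, cs), (3, Kim, 15, 5440, 27, cs, rd), (3, Kim, 15, 5440, 27, k2, eng), (3, Kim, 15, 5440, 27, law, ops), (3, Kim, 15, 5440, 27, p3, cs), (3, Kim, 15, 6530, 11, cs, rd), (3, Kim, 15, 6530, 11, k2, eng), (3, Kim, 15, 6530, 11, law, ops), (3, Kim, 15, 6530, 11, p3, cs), (3, Ola, 4, 5440, 27, cs, rd), (3, Ola, 4, 5440, 27, k2, eng), (3, Ola, 4, 5440, 27, law, ops), (3, Ola, 4, 5440, 27, p3, cs), (3, Ola, 4, 6530, 11, cs, rd), (3, Ola, 4, 6530, 11, k2, eng), (3, Ola, 4, 6530, 11, law, ops), (3, Ola, 4, 6530, 11, p3, cs), (3, Sam, 30, 5440, 27, cs, rd), (3, Sam, 30, 5440, 27, k2, eng), (3, Sam, 30, 5440, 27, law, ops), (3, Sam, 30, 5440, 27, p3, cs), (3, Sam, 30, 6530, 11, cs, rd), (3, Sam, 30, 6530, 11, k2, eng), (3, Sam, 30, 6530, 11, law, ops), (3, Sam, 30, 6530, 11, p3, cs), (4, Kim, 28, 3610, 20, p3, p2), (4, Kim, 28, 3610, 20, x2, qa)}
π_{name, eid} gives {(Dee, 11), (Dee, 27), (Kim, 11), (Kim, 20), (Kim, 27), (Ola, 11), (Ola, 27), (Sam, 11), (Sam, 27)} (25 duplicate(s) eliminated).

{(Dee, 11), (Dee, 27), (Kim, 11), (Kim, 20), (Kim, 27), (Ola, 11), (Ola, 27), (Sam, 11), (Sam, 27)}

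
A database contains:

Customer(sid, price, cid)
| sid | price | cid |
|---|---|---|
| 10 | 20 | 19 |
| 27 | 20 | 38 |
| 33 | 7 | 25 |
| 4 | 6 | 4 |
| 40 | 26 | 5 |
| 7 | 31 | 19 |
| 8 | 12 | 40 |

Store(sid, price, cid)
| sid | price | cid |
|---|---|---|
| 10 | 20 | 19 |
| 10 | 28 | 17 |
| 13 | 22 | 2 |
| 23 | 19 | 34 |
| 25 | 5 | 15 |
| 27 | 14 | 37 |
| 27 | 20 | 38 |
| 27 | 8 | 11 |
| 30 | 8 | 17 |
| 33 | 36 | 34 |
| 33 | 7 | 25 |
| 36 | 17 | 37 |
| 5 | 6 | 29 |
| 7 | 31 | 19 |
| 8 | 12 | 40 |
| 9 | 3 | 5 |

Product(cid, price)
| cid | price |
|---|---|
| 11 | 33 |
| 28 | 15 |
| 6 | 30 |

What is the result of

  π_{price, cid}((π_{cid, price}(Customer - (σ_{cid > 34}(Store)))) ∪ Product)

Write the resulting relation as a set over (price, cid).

Filtering on cid > 34 leaves {(27, 14, 37), (27, 20, 38), (36, 17, 37), (8, 12, 40)}.
Difference: {(10, 20, 19), (27, 20, 38), (33, 7, 25), (4, 6, 4), (40, 26, 5), (7, 31, 19), (8, 12, 40)} with {(27, 14, 37), (27, 20, 38), (36, 17, 37), (8, 12, 40)} → {(10, 20, 19), (33, 7, 25), (4, 6, 4), (40, 26, 5), (7, 31, 19)}
π_{cid, price} gives {(19, 20), (19, 31), (25, 7), (4, 6), (5, 26)}.
Union: {(19, 20), (19, 31), (25, 7), (4, 6), (5, 26)} with {(11, 33), (28, 15), (6, 30)} → {(11, 33), (19, 20), (19, 31), (25, 7), (28, 15), (4, 6), (5, 26), (6, 30)}
π_{price, cid} gives {(15, 28), (20, 19), (26, 5), (30, 6), (31, 19), (33, 11), (6, 4), (7, 25)}.

{(15, 28), (20, 19), (26, 5), (30, 6), (31, 19), (33, 11), (6, 4), (7, 25)}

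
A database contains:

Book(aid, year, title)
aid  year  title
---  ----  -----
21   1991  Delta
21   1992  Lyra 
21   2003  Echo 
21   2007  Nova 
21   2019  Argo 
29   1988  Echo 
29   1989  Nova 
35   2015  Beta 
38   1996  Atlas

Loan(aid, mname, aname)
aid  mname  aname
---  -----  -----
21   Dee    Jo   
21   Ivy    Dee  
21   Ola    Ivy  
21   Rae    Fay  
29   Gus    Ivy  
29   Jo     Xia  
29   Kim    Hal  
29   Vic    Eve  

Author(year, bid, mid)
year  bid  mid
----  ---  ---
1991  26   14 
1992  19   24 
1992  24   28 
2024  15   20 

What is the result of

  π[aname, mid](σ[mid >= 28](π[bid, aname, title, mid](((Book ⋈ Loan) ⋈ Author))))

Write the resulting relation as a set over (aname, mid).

Book ⋈ Loan (natural join on aid): {(21, 1991, Delta, Dee, Jo), (21, 1991, Delta, Ivy, Dee), (21, 1991, Delta, Ola, Ivy), (21, 1991, Delta, Rae, Fay), (21, 1992, Lyra, Dee, Jo), (21, 1992, Lyra, Ivy, Dee), (21, 1992, Lyra, Ola, Ivy), (21, 1992, Lyra, Rae, Fay), (21, 2003, Echo, Dee, Jo), (21, 2003, Echo, Ivy, Dee), (21, 2003, Echo, Ola, Ivy), (21, 2003, Echo, Rae, Fay), (21, 2007, Nova, Dee, Jo), (21, 2007, Nova, Ivy, Dee), (21, 2007, Nova, Ola, Ivy), (21, 2007, Nova, Rae, Fay), (21, 2019, Argo, Dee, Jo), (21, 2019, Argo, Ivy, Dee), (21, 2019, Argo, Ola, Ivy), (21, 2019, Argo, Rae, Fay), (29, 1988, Echo, Gus, Ivy), (29, 1988, Echo, Jo, Xia), (29, 1988, Echo, Kim, Hal), (29, 1988, Echo, Vic, Eve), (29, 1989, Nova, Gus, Ivy), (29, 1989, Nova, Jo, Xia), (29, 1989, Nova, Kim, Hal), (29, 1989, Nova, Vic, Eve)}
(Book ⋈ Loan) ⋈ Author (natural join on year): {(21, 1991, Delta, Dee, Jo, 26, 14), (21, 1991, Delta, Ivy, Dee, 26, 14), (21, 1991, Delta, Ola, Ivy, 26, 14), (21, 1991, Delta, Rae, Fay, 26, 14), (21, 1992, Lyra, Dee, Jo, 19, 24), (21, 1992, Lyra, Dee, Jo, 24, 28), (21, 1992, Lyra, Ivy, Dee, 19, 24), (21, 1992, Lyra, Ivy, Dee, 24, 28), (21, 1992, Lyra, Ola, Ivy, 19, 24), (21, 1992, Lyra, Ola, Ivy, 24, 28), (21, 1992, Lyra, Rae, Fay, 19, 24), (21, 1992, Lyra, Rae, Fay, 24, 28)}
Projecting to bid, aname, title, mid: {(19, Dee, Lyra, 24), (19, Fay, Lyra, 24), (19, Ivy, Lyra, 24), (19, Jo, Lyra, 24), (24, Dee, Lyra, 28), (24, Fay, Lyra, 28), (24, Ivy, Lyra, 28), (24, Jo, Lyra, 28), (26, Dee, Delta, 14), (26, Fay, Delta, 14), (26, Ivy, Delta, 14), (26, Jo, Delta, 14)}
Apply σ_{mid >= 28}; surviving tuples: {(24, Dee, Lyra, 28), (24, Fay, Lyra, 28), (24, Ivy, Lyra, 28), (24, Jo, Lyra, 28)}
Projecting to aname, mid: {(Dee, 28), (Fay, 28), (Ivy, 28), (Jo, 28)}

{(Dee, 28), (Fay, 28), (Ivy, 28), (Jo, 28)}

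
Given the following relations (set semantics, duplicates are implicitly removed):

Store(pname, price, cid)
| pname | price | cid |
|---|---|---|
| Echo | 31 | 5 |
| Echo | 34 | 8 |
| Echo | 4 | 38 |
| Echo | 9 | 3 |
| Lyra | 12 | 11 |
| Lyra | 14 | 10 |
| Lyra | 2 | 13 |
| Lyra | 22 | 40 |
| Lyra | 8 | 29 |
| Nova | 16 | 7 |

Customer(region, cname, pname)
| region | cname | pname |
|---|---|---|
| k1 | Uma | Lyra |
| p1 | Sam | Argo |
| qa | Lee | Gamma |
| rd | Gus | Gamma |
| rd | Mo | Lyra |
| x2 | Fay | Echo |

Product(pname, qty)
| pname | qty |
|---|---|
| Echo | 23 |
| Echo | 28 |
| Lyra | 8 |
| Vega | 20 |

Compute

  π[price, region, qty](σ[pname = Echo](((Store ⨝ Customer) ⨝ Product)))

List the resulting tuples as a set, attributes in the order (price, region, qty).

{(31, x2, 23), (31, x2, 28), (34, x2, 23), (34, x2, 28), (4, x2, 23), (4, x2, 28), (9, x2, 23), (9, x2, 28)}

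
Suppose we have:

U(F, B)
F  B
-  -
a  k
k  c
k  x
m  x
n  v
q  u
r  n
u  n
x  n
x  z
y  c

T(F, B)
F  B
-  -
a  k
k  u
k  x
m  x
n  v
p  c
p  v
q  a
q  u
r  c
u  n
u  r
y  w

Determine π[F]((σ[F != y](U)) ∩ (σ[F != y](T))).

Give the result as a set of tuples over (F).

σ[F != y]: keep tuples satisfying F != y → {(a, k), (k, c), (k, x), (m, x), (n, v), (q, u), (r, n), (u, n), (x, n), (x, z)}
σ[F != y]: keep tuples satisfying F != y → {(a, k), (k, u), (k, x), (m, x), (n, v), (p, c), (p, v), (q, a), (q, u), (r, c), (u, n), (u, r)}
Intersection: {(a, k), (k, c), (k, x), (m, x), (n, v), (q, u), (r, n), (u, n), (x, n), (x, z)} with {(a, k), (k, u), (k, x), (m, x), (n, v), (p, c), (p, v), (q, a), (q, u), (r, c), (u, n), (u, r)} → {(a, k), (k, x), (m, x), (n, v), (q, u), (u, n)}
Keep only column(s) F: {a, k, m, n, q, u}

{a, k, m, n, q, u}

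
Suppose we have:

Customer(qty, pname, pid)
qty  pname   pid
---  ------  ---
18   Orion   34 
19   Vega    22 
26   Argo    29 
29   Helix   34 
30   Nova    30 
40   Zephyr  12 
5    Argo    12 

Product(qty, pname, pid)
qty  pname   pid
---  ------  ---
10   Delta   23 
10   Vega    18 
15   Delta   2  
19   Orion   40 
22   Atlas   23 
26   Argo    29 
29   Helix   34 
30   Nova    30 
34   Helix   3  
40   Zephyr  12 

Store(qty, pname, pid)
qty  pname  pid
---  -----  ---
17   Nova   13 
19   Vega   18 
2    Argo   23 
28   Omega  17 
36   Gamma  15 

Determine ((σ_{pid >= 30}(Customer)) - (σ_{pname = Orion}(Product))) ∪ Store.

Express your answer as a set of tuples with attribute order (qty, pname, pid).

{(17, Nova, 13), (18, Orion, 34), (19, Vega, 18), (2, Argo, 23), (28, Omega, 17), (29, Helix, 34), (30, Nova, 30), (36, Gamma, 15)}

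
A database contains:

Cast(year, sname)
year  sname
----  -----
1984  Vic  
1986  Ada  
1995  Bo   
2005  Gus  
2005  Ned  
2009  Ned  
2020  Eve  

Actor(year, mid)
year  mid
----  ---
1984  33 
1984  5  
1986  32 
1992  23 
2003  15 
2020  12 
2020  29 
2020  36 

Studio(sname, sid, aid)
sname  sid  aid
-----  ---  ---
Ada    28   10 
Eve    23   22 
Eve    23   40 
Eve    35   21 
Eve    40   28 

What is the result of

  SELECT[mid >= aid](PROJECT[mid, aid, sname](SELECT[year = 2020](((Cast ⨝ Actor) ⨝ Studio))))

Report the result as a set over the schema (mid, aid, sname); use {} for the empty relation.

Natural join on year: {(1984, Vic, 33), (1984, Vic, 5), (1986, Ada, 32), (2020, Eve, 12), (2020, Eve, 29), (2020, Eve, 36)}
Natural join on sname: {(1986, Ada, 32, 28, 10), (2020, Eve, 12, 23, 22), (2020, Eve, 12, 23, 40), (2020, Eve, 12, 35, 21), (2020, Eve, 12, 40, 28), (2020, Eve, 29, 23, 22), (2020, Eve, 29, 23, 40), (2020, Eve, 29, 35, 21), (2020, Eve, 29, 40, 28), (2020, Eve, 36, 23, 22), (2020, Eve, 36, 23, 40), (2020, Eve, 36, 35, 21), (2020, Eve, 36, 40, 28)}
Filtering on year = 2020 leaves {(2020, Eve, 12, 23, 22), (2020, Eve, 12, 23, 40), (2020, Eve, 12, 35, 21), (2020, Eve, 12, 40, 28), (2020, Eve, 29, 23, 22), (2020, Eve, 29, 23, 40), (2020, Eve, 29, 35, 21), (2020, Eve, 29, 40, 28), (2020, Eve, 36, 23, 22), (2020, Eve, 36, 23, 40), (2020, Eve, 36, 35, 21), (2020, Eve, 36, 40, 28)}.
Projecting to mid, aid, sname: {(12, 21, Eve), (12, 22, Eve), (12, 28, Eve), (12, 40, Eve), (29, 21, Eve), (29, 22, Eve), (29, 28, Eve), (29, 40, Eve), (36, 21, Eve), (36, 22, Eve), (36, 28, Eve), (36, 40, Eve)}
Filtering on mid >= aid leaves {(29, 21, Eve), (29, 22, Eve), (29, 28, Eve), (36, 21, Eve), (36, 22, Eve), (36, 28, Eve)}.

{(29, 21, Eve), (29, 22, Eve), (29, 28, Eve), (36, 21, Eve), (36, 22, Eve), (36, 28, Eve)}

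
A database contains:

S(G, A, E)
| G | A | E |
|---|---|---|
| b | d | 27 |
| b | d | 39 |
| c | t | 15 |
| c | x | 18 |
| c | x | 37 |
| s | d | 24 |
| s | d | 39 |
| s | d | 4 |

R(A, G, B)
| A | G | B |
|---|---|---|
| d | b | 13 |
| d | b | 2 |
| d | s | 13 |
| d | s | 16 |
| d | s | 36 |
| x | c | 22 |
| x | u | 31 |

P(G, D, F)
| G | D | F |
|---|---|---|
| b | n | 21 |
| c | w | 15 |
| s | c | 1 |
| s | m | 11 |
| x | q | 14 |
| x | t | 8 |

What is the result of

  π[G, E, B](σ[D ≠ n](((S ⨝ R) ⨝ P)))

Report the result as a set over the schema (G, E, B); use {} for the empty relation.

Joining S and R on G, A yields {(b, d, 27, 13), (b, d, 27, 2), (b, d, 39, 13), (b, d, 39, 2), (c, x, 18, 22), (c, x, 37, 22), (s, d, 24, 13), (s, d, 24, 16), (s, d, 24, 36), (s, d, 39, 13), (s, d, 39, 16), (s, d, 39, 36), (s, d, 4, 13), (s, d, 4, 16), (s, d, 4, 36)}.
Joining (S ⨝ R) and P on G yields {(b, d, 27, 13, n, 21), (b, d, 27, 2, n, 21), (b, d, 39, 13, n, 21), (b, d, 39, 2, n, 21), (c, x, 18, 22, w, 15), (c, x, 37, 22, w, 15), (s, d, 24, 13, c, 1), (s, d, 24, 13, m, 11), (s, d, 24, 16, c, 1), (s, d, 24, 16, m, 11), (s, d, 24, 36, c, 1), (s, d, 24, 36, m, 11), (s, d, 39, 13, c, 1), (s, d, 39, 13, m, 11), (s, d, 39, 16, c, 1), (s, d, 39, 16, m, 11), (s, d, 39, 36, c, 1), (s, d, 39, 36, m, 11), (s, d, 4, 13, c, 1), (s, d, 4, 13, m, 11), (s, d, 4, 16, c, 1), (s, d, 4, 16, m, 11), (s, d, 4, 36, c, 1), (s, d, 4, 36, m, 11)}.
Selection D ≠ n: {(c, x, 18, 22, w, 15), (c, x, 37, 22, w, 15), (s, d, 24, 13, c, 1), (s, d, 24, 13, m, 11), (s, d, 24, 16, c, 1), (s, d, 24, 16, m, 11), (s, d, 24, 36, c, 1), (s, d, 24, 36, m, 11), (s, d, 39, 13, c, 1), (s, d, 39, 13, m, 11), (s, d, 39, 16, c, 1), (s, d, 39, 16, m, 11), (s, d, 39, 36, c, 1), (s, d, 39, 36, m, 11), (s, d, 4, 13, c, 1), (s, d, 4, 13, m, 11), (s, d, 4, 16, c, 1), (s, d, 4, 16, m, 11), (s, d, 4, 36, c, 1), (s, d, 4, 36, m, 11)}
π[G, E, B]: project onto (G, E, B) (9 duplicate(s) eliminated) → {(c, 18, 22), (c, 37, 22), (s, 24, 13), (s, 24, 16), (s, 24, 36), (s, 39, 13), (s, 39, 16), (s, 39, 36), (s, 4, 13), (s, 4, 16), (s, 4, 36)}

{(c, 18, 22), (c, 37, 22), (s, 24, 13), (s, 24, 16), (s, 24, 36), (s, 39, 13), (s, 39, 16), (s, 39, 36), (s, 4, 13), (s, 4, 16), (s, 4, 36)}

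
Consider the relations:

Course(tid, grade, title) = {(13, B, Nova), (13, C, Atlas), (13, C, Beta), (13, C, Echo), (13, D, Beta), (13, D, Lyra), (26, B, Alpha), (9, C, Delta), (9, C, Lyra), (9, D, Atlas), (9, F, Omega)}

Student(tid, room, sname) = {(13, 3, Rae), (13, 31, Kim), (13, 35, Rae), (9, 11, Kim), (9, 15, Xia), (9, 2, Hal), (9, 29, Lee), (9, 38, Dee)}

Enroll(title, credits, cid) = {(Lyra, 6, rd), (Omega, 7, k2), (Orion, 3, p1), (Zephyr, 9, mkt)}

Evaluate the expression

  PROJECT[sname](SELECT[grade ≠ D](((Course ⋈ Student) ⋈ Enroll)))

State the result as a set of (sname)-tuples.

{Dee, Hal, Kim, Lee, Xia}

Course ⋈ Student (natural join on tid): {(13, B, Nova, 3, Rae), (13, B, Nova, 31, Kim), (13, B, Nova, 35, Rae), (13, C, Atlas, 3, Rae), (13, C, Atlas, 31, Kim), (13, C, Atlas, 35, Rae), (13, C, Beta, 3, Rae), (13, C, Beta, 31, Kim), (13, C, Beta, 35, Rae), (13, C, Echo, 3, Rae), (13, C, Echo, 31, Kim), (13, C, Echo, 35, Rae), (13, D, Beta, 3, Rae), (13, D, Beta, 31, Kim), (13, D, Beta, 35, Rae), (13, D, Lyra, 3, Rae), (13, D, Lyra, 31, Kim), (13, D, Lyra, 35, Rae), (9, C, Delta, 11, Kim), (9, C, Delta, 15, Xia), (9, C, Delta, 2, Hal), (9, C, Delta, 29, Lee), (9, C, Delta, 38, Dee), (9, C, Lyra, 11, Kim), (9, C, Lyra, 15, Xia), (9, C, Lyra, 2, Hal), (9, C, Lyra, 29, Lee), (9, C, Lyra, 38, Dee), (9, D, Atlas, 11, Kim), (9, D, Atlas, 15, Xia), (9, D, Atlas, 2, Hal), (9, D, Atlas, 29, Lee), (9, D, Atlas, 38, Dee), (9, F, Omega, 11, Kim), (9, F, Omega, 15, Xia), (9, F, Omega, 2, Hal), (9, F, Omega, 29, Lee), (9, F, Omega, 38, Dee)}
(Course ⋈ Student) ⋈ Enroll (natural join on title): {(13, D, Lyra, 3, Rae, 6, rd), (13, D, Lyra, 31, Kim, 6, rd), (13, D, Lyra, 35, Rae, 6, rd), (9, C, Lyra, 11, Kim, 6, rd), (9, C, Lyra, 15, Xia, 6, rd), (9, C, Lyra, 2, Hal, 6, rd), (9, C, Lyra, 29, Lee, 6, rd), (9, C, Lyra, 38, Dee, 6, rd), (9, F, Omega, 11, Kim, 7, k2), (9, F, Omega, 15, Xia, 7, k2), (9, F, Omega, 2, Hal, 7, k2), (9, F, Omega, 29, Lee, 7, k2), (9, F, Omega, 38, Dee, 7, k2)}
Apply σ_{grade ≠ D}; surviving tuples: {(9, C, Lyra, 11, Kim, 6, rd), (9, C, Lyra, 15, Xia, 6, rd), (9, C, Lyra, 2, Hal, 6, rd), (9, C, Lyra, 29, Lee, 6, rd), (9, C, Lyra, 38, Dee, 6, rd), (9, F, Omega, 11, Kim, 7, k2), (9, F, Omega, 15, Xia, 7, k2), (9, F, Omega, 2, Hal, 7, k2), (9, F, Omega, 29, Lee, 7, k2), (9, F, Omega, 38, Dee, 7, k2)}
Projecting to sname (5 duplicate(s) eliminated): {Dee, Hal, Kim, Lee, Xia}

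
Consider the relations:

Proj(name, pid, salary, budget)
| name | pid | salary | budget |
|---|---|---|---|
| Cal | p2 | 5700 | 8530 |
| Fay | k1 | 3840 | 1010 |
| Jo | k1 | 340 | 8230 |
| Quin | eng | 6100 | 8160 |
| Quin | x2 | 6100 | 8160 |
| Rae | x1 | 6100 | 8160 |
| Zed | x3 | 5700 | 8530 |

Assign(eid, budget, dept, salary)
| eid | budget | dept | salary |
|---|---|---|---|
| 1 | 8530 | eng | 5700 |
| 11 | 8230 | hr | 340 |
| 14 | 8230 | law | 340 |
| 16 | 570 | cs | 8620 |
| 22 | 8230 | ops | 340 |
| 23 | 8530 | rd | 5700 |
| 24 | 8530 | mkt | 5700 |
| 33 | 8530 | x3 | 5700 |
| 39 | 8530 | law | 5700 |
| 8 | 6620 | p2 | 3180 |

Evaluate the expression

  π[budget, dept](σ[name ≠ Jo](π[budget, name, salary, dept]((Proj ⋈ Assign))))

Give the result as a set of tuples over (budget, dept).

{(8530, eng), (8530, law), (8530, mkt), (8530, rd), (8530, x3)}

Natural join on salary, budget: {(Cal, p2, 5700, 8530, 1, eng), (Cal, p2, 5700, 8530, 23, rd), (Cal, p2, 5700, 8530, 24, mkt), (Cal, p2, 5700, 8530, 33, x3), (Cal, p2, 5700, 8530, 39, law), (Jo, k1, 340, 8230, 11, hr), (Jo, k1, 340, 8230, 14, law), (Jo, k1, 340, 8230, 22, ops), (Zed, x3, 5700, 8530, 1, eng), (Zed, x3, 5700, 8530, 23, rd), (Zed, x3, 5700, 8530, 24, mkt), (Zed, x3, 5700, 8530, 33, x3), (Zed, x3, 5700, 8530, 39, law)}
π_{budget, name, salary, dept} gives {(8230, Jo, 340, hr), (8230, Jo, 340, law), (8230, Jo, 340, ops), (8530, Cal, 5700, eng), (8530, Cal, 5700, law), (8530, Cal, 5700, mkt), (8530, Cal, 5700, rd), (8530, Cal, 5700, x3), (8530, Zed, 5700, eng), (8530, Zed, 5700, law), (8530, Zed, 5700, mkt), (8530, Zed, 5700, rd), (8530, Zed, 5700, x3)}.
σ[name ≠ Jo]: keep tuples satisfying name ≠ Jo → {(8530, Cal, 5700, eng), (8530, Cal, 5700, law), (8530, Cal, 5700, mkt), (8530, Cal, 5700, rd), (8530, Cal, 5700, x3), (8530, Zed, 5700, eng), (8530, Zed, 5700, law), (8530, Zed, 5700, mkt), (8530, Zed, 5700, rd), (8530, Zed, 5700, x3)}
π_{budget, dept} gives {(8530, eng), (8530, law), (8530, mkt), (8530, rd), (8530, x3)} (5 duplicate(s) eliminated).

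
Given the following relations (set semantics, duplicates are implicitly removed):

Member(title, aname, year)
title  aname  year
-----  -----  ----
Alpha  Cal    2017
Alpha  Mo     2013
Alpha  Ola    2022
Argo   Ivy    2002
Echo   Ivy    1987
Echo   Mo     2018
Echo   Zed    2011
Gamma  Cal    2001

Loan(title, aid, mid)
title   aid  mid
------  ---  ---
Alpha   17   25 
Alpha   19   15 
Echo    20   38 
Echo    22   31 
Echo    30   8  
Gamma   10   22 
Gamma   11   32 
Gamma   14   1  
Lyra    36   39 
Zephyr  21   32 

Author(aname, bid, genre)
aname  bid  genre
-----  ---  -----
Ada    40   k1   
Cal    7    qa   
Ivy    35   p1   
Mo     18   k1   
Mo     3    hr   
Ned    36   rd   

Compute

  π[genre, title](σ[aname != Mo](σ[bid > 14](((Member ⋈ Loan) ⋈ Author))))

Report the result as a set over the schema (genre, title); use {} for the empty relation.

Natural join on title: {(Alpha, Cal, 2017, 17, 25), (Alpha, Cal, 2017, 19, 15), (Alpha, Mo, 2013, 17, 25), (Alpha, Mo, 2013, 19, 15), (Alpha, Ola, 2022, 17, 25), (Alpha, Ola, 2022, 19, 15), (Echo, Ivy, 1987, 20, 38), (Echo, Ivy, 1987, 22, 31), (Echo, Ivy, 1987, 30, 8), (Echo, Mo, 2018, 20, 38), (Echo, Mo, 2018, 22, 31), (Echo, Mo, 2018, 30, 8), (Echo, Zed, 2011, 20, 38), (Echo, Zed, 2011, 22, 31), (Echo, Zed, 2011, 30, 8), (Gamma, Cal, 2001, 10, 22), (Gamma, Cal, 2001, 11, 32), (Gamma, Cal, 2001, 14, 1)}
Natural join on aname: {(Alpha, Cal, 2017, 17, 25, 7, qa), (Alpha, Cal, 2017, 19, 15, 7, qa), (Alpha, Mo, 2013, 17, 25, 18, k1), (Alpha, Mo, 2013, 17, 25, 3, hr), (Alpha, Mo, 2013, 19, 15, 18, k1), (Alpha, Mo, 2013, 19, 15, 3, hr), (Echo, Ivy, 1987, 20, 38, 35, p1), (Echo, Ivy, 1987, 22, 31, 35, p1), (Echo, Ivy, 1987, 30, 8, 35, p1), (Echo, Mo, 2018, 20, 38, 18, k1), (Echo, Mo, 2018, 20, 38, 3, hr), (Echo, Mo, 2018, 22, 31, 18, k1), (Echo, Mo, 2018, 22, 31, 3, hr), (Echo, Mo, 2018, 30, 8, 18, k1), (Echo, Mo, 2018, 30, 8, 3, hr), (Gamma, Cal, 2001, 10, 22, 7, qa), (Gamma, Cal, 2001, 11, 32, 7, qa), (Gamma, Cal, 2001, 14, 1, 7, qa)}
σ[bid > 14]: keep tuples satisfying bid > 14 → {(Alpha, Mo, 2013, 17, 25, 18, k1), (Alpha, Mo, 2013, 19, 15, 18, k1), (Echo, Ivy, 1987, 20, 38, 35, p1), (Echo, Ivy, 1987, 22, 31, 35, p1), (Echo, Ivy, 1987, 30, 8, 35, p1), (Echo, Mo, 2018, 20, 38, 18, k1), (Echo, Mo, 2018, 22, 31, 18, k1), (Echo, Mo, 2018, 30, 8, 18, k1)}
σ[aname != Mo]: keep tuples satisfying aname != Mo → {(Echo, Ivy, 1987, 20, 38, 35, p1), (Echo, Ivy, 1987, 22, 31, 35, p1), (Echo, Ivy, 1987, 30, 8, 35, p1)}
π[genre, title]: project onto (genre, title) (2 duplicate(s) eliminated) → {(p1, Echo)}

{(p1, Echo)}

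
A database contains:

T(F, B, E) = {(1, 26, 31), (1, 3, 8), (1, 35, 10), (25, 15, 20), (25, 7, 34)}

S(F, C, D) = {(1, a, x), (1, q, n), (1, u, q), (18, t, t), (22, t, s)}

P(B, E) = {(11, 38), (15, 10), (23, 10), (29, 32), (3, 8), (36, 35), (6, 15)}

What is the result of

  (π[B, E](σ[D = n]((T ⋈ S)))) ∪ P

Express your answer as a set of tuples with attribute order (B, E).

{(11, 38), (15, 10), (23, 10), (26, 31), (29, 32), (3, 8), (35, 10), (36, 35), (6, 15)}

Natural join on F: {(1, 26, 31, a, x), (1, 26, 31, q, n), (1, 26, 31, u, q), (1, 3, 8, a, x), (1, 3, 8, q, n), (1, 3, 8, u, q), (1, 35, 10, a, x), (1, 35, 10, q, n), (1, 35, 10, u, q)}
Selection D = n: {(1, 26, 31, q, n), (1, 3, 8, q, n), (1, 35, 10, q, n)}
π[B, E]: project onto (B, E) → {(26, 31), (3, 8), (35, 10)}
Taking the union: {(11, 38), (15, 10), (23, 10), (26, 31), (29, 32), (3, 8), (35, 10), (36, 35), (6, 15)}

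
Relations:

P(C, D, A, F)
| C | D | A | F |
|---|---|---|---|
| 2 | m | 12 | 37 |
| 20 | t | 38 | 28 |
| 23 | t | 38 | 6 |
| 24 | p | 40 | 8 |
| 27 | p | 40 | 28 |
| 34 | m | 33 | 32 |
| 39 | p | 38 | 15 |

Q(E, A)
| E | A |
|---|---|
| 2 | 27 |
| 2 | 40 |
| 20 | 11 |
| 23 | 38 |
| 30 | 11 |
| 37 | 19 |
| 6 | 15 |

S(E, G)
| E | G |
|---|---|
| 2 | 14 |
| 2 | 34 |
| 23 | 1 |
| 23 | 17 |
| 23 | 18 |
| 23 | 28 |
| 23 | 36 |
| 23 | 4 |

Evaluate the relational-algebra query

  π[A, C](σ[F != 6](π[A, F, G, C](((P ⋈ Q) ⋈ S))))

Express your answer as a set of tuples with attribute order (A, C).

{(38, 20), (38, 39), (40, 24), (40, 27)}

P ⋈ Q (natural join on A): {(20, t, 38, 28, 23), (23, t, 38, 6, 23), (24, p, 40, 8, 2), (27, p, 40, 28, 2), (39, p, 38, 15, 23)}
(P ⋈ Q) ⋈ S (natural join on E): {(20, t, 38, 28, 23, 1), (20, t, 38, 28, 23, 17), (20, t, 38, 28, 23, 18), (20, t, 38, 28, 23, 28), (20, t, 38, 28, 23, 36), (20, t, 38, 28, 23, 4), (23, t, 38, 6, 23, 1), (23, t, 38, 6, 23, 17), (23, t, 38, 6, 23, 18), (23, t, 38, 6, 23, 28), (23, t, 38, 6, 23, 36), (23, t, 38, 6, 23, 4), (24, p, 40, 8, 2, 14), (24, p, 40, 8, 2, 34), (27, p, 40, 28, 2, 14), (27, p, 40, 28, 2, 34), (39, p, 38, 15, 23, 1), (39, p, 38, 15, 23, 17), (39, p, 38, 15, 23, 18), (39, p, 38, 15, 23, 28), (39, p, 38, 15, 23, 36), (39, p, 38, 15, 23, 4)}
π[A, F, G, C]: project onto (A, F, G, C) → {(38, 15, 1, 39), (38, 15, 17, 39), (38, 15, 18, 39), (38, 15, 28, 39), (38, 15, 36, 39), (38, 15, 4, 39), (38, 28, 1, 20), (38, 28, 17, 20), (38, 28, 18, 20), (38, 28, 28, 20), (38, 28, 36, 20), (38, 28, 4, 20), (38, 6, 1, 23), (38, 6, 17, 23), (38, 6, 18, 23), (38, 6, 28, 23), (38, 6, 36, 23), (38, 6, 4, 23), (40, 28, 14, 27), (40, 28, 34, 27), (40, 8, 14, 24), (40, 8, 34, 24)}
σ[F != 6]: keep tuples satisfying F != 6 → {(38, 15, 1, 39), (38, 15, 17, 39), (38, 15, 18, 39), (38, 15, 28, 39), (38, 15, 36, 39), (38, 15, 4, 39), (38, 28, 1, 20), (38, 28, 17, 20), (38, 28, 18, 20), (38, 28, 28, 20), (38, 28, 36, 20), (38, 28, 4, 20), (40, 28, 14, 27), (40, 28, 34, 27), (40, 8, 14, 24), (40, 8, 34, 24)}
π[A, C]: project onto (A, C) (12 duplicate(s) eliminated) → {(38, 20), (38, 39), (40, 24), (40, 27)}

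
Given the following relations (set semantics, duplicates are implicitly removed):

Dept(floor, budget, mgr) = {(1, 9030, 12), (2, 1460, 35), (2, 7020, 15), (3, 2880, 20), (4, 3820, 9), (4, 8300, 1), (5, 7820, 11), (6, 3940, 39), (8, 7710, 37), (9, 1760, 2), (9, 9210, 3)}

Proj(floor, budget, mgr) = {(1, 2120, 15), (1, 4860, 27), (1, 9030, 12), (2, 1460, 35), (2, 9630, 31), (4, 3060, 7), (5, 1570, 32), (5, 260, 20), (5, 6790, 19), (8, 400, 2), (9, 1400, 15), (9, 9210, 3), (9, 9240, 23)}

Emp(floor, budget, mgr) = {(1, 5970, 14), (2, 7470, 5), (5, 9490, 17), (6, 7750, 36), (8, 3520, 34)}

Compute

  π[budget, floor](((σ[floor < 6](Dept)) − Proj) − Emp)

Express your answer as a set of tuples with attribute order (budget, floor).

Selection floor < 6: {(1, 9030, 12), (2, 1460, 35), (2, 7020, 15), (3, 2880, 20), (4, 3820, 9), (4, 8300, 1), (5, 7820, 11)}
Set difference of the two operands is {(2, 7020, 15), (3, 2880, 20), (4, 3820, 9), (4, 8300, 1), (5, 7820, 11)}.
Set difference of the two operands is {(2, 7020, 15), (3, 2880, 20), (4, 3820, 9), (4, 8300, 1), (5, 7820, 11)}.
Projecting to budget, floor: {(2880, 3), (3820, 4), (7020, 2), (7820, 5), (8300, 4)}

{(2880, 3), (3820, 4), (7020, 2), (7820, 5), (8300, 4)}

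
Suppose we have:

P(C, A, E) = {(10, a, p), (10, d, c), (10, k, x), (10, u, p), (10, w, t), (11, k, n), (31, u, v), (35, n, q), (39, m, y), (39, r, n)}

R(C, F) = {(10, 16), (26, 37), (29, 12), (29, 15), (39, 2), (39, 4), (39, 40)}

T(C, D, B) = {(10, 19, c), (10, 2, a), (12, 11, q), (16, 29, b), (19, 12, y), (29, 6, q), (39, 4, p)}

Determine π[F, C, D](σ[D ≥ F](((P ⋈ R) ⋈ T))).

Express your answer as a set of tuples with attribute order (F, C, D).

{(16, 10, 19), (2, 39, 4), (4, 39, 4)}

Joining P and R on C yields {(10, a, p, 16), (10, d, c, 16), (10, k, x, 16), (10, u, p, 16), (10, w, t, 16), (39, m, y, 2), (39, m, y, 4), (39, m, y, 40), (39, r, n, 2), (39, r, n, 4), (39, r, n, 40)}.
Joining (P ⋈ R) and T on C yields {(10, a, p, 16, 19, c), (10, a, p, 16, 2, a), (10, d, c, 16, 19, c), (10, d, c, 16, 2, a), (10, k, x, 16, 19, c), (10, k, x, 16, 2, a), (10, u, p, 16, 19, c), (10, u, p, 16, 2, a), (10, w, t, 16, 19, c), (10, w, t, 16, 2, a), (39, m, y, 2, 4, p), (39, m, y, 4, 4, p), (39, m, y, 40, 4, p), (39, r, n, 2, 4, p), (39, r, n, 4, 4, p), (39, r, n, 40, 4, p)}.
Selection D ≥ F: {(10, a, p, 16, 19, c), (10, d, c, 16, 19, c), (10, k, x, 16, 19, c), (10, u, p, 16, 19, c), (10, w, t, 16, 19, c), (39, m, y, 2, 4, p), (39, m, y, 4, 4, p), (39, r, n, 2, 4, p), (39, r, n, 4, 4, p)}
π[F, C, D]: project onto (F, C, D) (6 duplicate(s) eliminated) → {(16, 10, 19), (2, 39, 4), (4, 39, 4)}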